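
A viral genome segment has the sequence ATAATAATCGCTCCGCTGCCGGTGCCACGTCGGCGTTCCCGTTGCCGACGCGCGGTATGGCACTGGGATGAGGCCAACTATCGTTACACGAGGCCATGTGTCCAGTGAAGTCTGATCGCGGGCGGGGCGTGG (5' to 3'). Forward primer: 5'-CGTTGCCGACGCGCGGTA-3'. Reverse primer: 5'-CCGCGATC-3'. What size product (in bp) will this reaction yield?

Forward primer CGTTGCCGACGCGCGGTA is found on the top strand at positions 40–57.
The reverse primer's reverse complement is GATCGCGG, which matches the template at positions 114–121.
Product length = (reverse-primer end) − (forward-primer start) + 1 = 121 − 40 + 1 = 82 bp.

82 bp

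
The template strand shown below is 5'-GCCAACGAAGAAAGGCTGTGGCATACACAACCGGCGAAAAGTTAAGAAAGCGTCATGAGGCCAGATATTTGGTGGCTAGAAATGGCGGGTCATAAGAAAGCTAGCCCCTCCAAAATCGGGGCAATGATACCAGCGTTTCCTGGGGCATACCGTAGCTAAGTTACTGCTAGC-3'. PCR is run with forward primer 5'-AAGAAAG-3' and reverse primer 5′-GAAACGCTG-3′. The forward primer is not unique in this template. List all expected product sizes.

The forward primer AAGAAAG matches the top strand at positions 8–14, 44–50, 94–100.
The reverse primer's reverse complement is CAGCGTTTC, matching at positions 131–139.
Each forward site pairs with the reverse site to give a product ending at position 139: sizes 132, 96, 46 bp.

132 bp, 96 bp, 46 bp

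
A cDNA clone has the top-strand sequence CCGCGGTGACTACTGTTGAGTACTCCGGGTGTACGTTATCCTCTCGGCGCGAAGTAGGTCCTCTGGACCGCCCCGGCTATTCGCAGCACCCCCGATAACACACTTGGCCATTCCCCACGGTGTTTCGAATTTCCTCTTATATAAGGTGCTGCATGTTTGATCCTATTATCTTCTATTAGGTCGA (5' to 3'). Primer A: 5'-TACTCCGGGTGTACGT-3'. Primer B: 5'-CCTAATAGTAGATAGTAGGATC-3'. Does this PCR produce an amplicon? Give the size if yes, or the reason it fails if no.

Primer B (CCTAATAGTAGATAGTAGGATC) does not match the top strand, and its reverse complement GATCCTACTATCTACTATTAGG does not match either.
With no annealing site for primer B, no amplification occurs.

No product — primer B has no binding site in the template.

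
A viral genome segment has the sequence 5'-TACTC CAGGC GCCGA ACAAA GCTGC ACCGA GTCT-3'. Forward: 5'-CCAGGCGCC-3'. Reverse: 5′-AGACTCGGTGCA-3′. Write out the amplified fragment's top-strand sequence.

5'-CCAGGCGCCGAACAAAGCTGCACCGAGTCT-3'

Forward primer CCAGGCGCC is found on the top strand at positions 5–13.
Reverse complement of the reverse primer: TGCACCGAGTCT. This occurs on the top strand at positions 23–34.
The product is the template from position 5 through 34 (30 bp).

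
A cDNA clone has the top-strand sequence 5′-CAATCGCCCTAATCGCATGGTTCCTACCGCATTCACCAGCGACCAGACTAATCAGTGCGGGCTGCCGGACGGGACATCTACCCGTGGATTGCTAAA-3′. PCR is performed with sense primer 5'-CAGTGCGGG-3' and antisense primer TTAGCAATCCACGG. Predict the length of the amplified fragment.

43 bp

The forward primer matches the template at positions 53–61.
Taking the reverse complement of TTAGCAATCCACGG gives CCGTGGATTGCTAA, found at positions 82–95 on the template; the primer anneals here to the top strand with its 3' end pointing upstream.
The product runs from position 53 to position 95, so its length is 95 − 53 + 1 = 43 bp.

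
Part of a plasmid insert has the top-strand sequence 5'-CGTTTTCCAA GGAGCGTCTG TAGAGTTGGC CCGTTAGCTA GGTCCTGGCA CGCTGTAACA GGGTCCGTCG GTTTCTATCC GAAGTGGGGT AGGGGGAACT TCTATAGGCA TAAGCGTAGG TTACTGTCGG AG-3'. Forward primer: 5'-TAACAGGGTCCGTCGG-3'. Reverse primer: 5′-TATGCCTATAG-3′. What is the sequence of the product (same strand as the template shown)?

5'-TAACAGGGTCCGTCGGTTTCTATCCGAAGTGGGGTAGGGGGAACTTCTATAGGCATA-3'

Forward primer TAACAGGGTCCGTCGG is found on the top strand at positions 56–71.
The reverse primer's reverse complement is CTATAGGCATA, which matches the template at positions 102–112.
The product is the template from position 56 through 112 (57 bp).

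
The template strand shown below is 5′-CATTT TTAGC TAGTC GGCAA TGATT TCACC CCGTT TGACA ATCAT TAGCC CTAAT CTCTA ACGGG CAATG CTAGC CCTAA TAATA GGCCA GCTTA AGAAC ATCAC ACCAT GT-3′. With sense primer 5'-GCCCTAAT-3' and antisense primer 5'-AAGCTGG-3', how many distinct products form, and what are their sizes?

The forward primer GCCCTAAT matches the top strand at positions 48–55, 74–81.
The reverse primer's reverse complement is CCAGCTT, matching at positions 88–94.
Each forward site pairs with the reverse site to give a product ending at position 94: sizes 47, 21 bp.

Two products: 47 bp, 21 bp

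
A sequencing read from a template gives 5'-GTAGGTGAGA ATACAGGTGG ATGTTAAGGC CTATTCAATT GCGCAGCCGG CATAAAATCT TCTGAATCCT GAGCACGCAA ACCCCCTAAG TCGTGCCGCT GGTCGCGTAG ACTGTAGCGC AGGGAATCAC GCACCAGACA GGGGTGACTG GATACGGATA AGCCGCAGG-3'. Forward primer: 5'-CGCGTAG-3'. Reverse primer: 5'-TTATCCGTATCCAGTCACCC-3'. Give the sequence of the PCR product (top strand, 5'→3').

5'-CGCGTAGACTGTAGCGCAGGGAATCACGCACCAGACAGGGGTGACTGGATACGGATAA-3'

Scanning the template, CGCGTAG occurs at positions 104–110; this primer anneals to the bottom strand there with its 3' end pointing downstream.
Taking the reverse complement of TTATCCGTATCCAGTCACCC gives GGGTGACTGGATACGGATAA, found at positions 142–161 on the template; the primer anneals here to the top strand with its 3' end pointing upstream.
The product is the template from position 104 through 161 (58 bp).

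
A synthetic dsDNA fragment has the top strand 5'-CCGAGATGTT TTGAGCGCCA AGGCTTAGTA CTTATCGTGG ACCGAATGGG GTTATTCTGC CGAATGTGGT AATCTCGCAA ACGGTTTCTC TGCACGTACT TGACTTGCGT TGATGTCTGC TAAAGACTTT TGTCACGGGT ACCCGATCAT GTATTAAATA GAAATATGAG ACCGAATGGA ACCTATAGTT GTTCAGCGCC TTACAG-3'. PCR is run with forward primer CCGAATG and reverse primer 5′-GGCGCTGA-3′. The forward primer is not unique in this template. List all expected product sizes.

159 bp, 141 bp, 29 bp

The forward primer CCGAATG matches the top strand at positions 42–48, 60–66, 172–178.
The reverse primer's reverse complement is TCAGCGCC, matching at positions 193–200.
Each forward site pairs with the reverse site to give a product ending at position 200: sizes 159, 141, 29 bp.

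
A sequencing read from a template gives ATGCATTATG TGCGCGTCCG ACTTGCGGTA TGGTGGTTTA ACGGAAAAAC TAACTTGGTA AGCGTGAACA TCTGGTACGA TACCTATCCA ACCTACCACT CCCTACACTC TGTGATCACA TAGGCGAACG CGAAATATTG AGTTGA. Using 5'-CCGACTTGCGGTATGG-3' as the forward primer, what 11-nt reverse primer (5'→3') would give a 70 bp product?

5'-ATAGGTATCGT-3'

The forward primer binds at positions 18–33, so a 70 bp product ends at position 18 + 70 − 1 = 87.
The reverse primer anneals to the top strand over positions 77–87, i.e. to ACGATACCTAT.
Its sequence written 5'→3' is the reverse complement: ATAGGTATCGT.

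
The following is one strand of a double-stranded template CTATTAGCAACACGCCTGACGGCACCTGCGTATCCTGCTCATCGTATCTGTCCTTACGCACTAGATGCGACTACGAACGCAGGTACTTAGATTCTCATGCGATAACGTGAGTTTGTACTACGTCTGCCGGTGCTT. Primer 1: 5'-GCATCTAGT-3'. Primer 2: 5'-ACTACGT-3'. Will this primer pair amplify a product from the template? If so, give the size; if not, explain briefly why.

Primer 1 (GCATCTAGT) has reverse complement ACTAGATGC, which matches the top strand at positions 60–68; primer 1 anneals to the top strand there with its 3' end pointing upstream toward position 60.
Primer 2 (ACTACGT) matches the top strand directly at positions 117–123; it anneals to the bottom strand with its 3' end pointing downstream toward position 123.
The 3' ends diverge (primer 1 extends toward position 1, primer 2 toward position 135), so the primers never converge on a shared product.

No product — the primers' 3' ends point away from each other.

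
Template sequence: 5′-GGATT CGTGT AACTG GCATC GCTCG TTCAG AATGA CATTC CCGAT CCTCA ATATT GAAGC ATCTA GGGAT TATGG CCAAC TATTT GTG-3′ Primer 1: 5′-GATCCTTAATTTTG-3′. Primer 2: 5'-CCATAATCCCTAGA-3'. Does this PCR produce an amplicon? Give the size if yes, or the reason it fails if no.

Primer 1 (GATCCTTAATTTTG) does not match the top strand, and its reverse complement CAAAATTAAGGATC does not match either.
With no annealing site for primer 1, no amplification occurs.

No product — primer 1 has no binding site in the template.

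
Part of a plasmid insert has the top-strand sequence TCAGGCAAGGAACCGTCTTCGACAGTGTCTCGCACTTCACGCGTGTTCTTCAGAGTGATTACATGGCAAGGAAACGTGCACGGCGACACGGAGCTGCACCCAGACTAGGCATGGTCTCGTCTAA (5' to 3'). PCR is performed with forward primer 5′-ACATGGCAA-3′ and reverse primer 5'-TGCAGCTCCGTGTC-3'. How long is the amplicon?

38 bp

Forward primer ACATGGCAA is found on the top strand at positions 61–69.
The reverse primer's reverse complement is GACACGGAGCTGCA, which matches the template at positions 85–98.
The product runs from position 61 to position 98, so its length is 98 − 61 + 1 = 38 bp.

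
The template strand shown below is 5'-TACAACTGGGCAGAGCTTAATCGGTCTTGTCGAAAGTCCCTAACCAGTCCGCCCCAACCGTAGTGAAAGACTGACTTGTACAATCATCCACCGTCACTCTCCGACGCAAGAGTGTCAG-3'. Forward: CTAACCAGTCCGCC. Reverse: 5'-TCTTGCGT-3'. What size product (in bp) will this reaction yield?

The forward primer matches the template at positions 40–53.
Taking the reverse complement of TCTTGCGT gives ACGCAAGA, found at positions 104–111 on the template; the primer anneals here to the top strand with its 3' end pointing upstream.
Amplicon spans positions 40–111: 72 bp.

72 bp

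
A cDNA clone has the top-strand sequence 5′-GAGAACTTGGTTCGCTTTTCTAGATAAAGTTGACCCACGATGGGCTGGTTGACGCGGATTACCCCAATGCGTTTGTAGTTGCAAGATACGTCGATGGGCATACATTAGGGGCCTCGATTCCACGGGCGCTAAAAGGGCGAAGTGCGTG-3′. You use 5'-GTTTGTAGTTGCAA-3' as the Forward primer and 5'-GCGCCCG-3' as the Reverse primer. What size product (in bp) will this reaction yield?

59 bp

The forward primer matches the template at positions 71–84.
Reverse complement of the reverse primer: CGGGCGC. This occurs on the top strand at positions 123–129.
Product length = (reverse-primer end) − (forward-primer start) + 1 = 129 − 71 + 1 = 59 bp.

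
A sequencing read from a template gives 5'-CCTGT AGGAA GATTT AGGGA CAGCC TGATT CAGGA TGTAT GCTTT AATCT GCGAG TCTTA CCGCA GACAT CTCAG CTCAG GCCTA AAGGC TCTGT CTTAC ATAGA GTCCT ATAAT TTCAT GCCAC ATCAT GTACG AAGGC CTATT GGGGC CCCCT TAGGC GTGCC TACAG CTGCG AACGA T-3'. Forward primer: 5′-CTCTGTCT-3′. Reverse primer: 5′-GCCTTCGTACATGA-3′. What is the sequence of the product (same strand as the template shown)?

Forward primer CTCTGTCT is found on the top strand at positions 90–97.
Reverse complement of the reverse primer: TCATGTACGAAGGC. This occurs on the top strand at positions 127–140.
The product is the template from position 90 through 140 (51 bp).

5'-CTCTGTCTTACATAGAGTCCTATAATTTCATGCCACATCATGTACGAAGGC-3'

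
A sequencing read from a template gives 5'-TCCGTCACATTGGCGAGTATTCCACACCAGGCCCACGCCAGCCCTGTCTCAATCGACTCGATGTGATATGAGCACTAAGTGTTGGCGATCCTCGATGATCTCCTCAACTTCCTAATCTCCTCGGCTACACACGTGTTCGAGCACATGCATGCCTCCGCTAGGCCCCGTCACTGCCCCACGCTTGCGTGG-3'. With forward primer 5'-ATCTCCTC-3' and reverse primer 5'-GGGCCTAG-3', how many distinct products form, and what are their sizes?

The forward primer ATCTCCTC matches the top strand at positions 98–105, 115–122.
The reverse primer's reverse complement is CTAGGCCC, matching at positions 158–165.
Each forward site pairs with the reverse site to give a product ending at position 165: sizes 68, 51 bp.

Two products: 68 bp, 51 bp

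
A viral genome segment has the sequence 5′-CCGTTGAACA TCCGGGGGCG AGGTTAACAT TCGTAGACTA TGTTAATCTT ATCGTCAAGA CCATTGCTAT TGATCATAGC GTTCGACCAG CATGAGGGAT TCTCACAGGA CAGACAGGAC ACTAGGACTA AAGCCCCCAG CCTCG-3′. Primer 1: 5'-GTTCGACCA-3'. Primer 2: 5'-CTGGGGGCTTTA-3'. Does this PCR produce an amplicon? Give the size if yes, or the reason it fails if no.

Primer 1 (GTTCGACCA) matches the top strand at positions 81–89; it acts as a forward primer.
Primer 2's reverse complement is TAAAGCCCCCAG, matching the top strand at positions 129–140; it acts as a reverse primer.
The 3' ends face each other across positions 81–140, giving a 60 bp product.

Yes — a 60 bp product.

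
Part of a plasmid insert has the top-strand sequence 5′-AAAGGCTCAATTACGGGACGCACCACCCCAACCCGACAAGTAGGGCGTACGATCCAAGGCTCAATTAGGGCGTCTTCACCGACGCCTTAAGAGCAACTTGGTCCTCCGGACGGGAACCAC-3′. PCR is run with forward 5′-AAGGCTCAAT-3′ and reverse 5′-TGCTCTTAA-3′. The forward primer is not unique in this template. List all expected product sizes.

94 bp, 40 bp

The forward primer AAGGCTCAAT matches the top strand at positions 2–11, 56–65.
The reverse primer's reverse complement is TTAAGAGCA, matching at positions 87–95.
Each forward site pairs with the reverse site to give a product ending at position 95: sizes 94, 40 bp.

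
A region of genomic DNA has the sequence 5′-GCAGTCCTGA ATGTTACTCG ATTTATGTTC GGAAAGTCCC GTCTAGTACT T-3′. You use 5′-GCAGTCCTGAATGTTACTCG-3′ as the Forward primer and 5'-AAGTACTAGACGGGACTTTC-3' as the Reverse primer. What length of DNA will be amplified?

The forward primer matches the template at positions 1–20.
Reverse complement of the reverse primer: GAAAGTCCCGTCTAGTACTT. This occurs on the top strand at positions 32–51.
Amplicon spans positions 1–51: 51 bp.

51 bp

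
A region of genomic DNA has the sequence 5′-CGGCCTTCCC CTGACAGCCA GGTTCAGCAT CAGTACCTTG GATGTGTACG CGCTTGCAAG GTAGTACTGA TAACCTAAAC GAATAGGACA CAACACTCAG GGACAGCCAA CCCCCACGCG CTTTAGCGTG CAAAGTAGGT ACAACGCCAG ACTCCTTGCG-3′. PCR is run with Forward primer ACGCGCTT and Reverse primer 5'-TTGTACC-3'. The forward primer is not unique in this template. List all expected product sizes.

97 bp, 29 bp

The forward primer ACGCGCTT matches the top strand at positions 48–55, 116–123.
The reverse primer's reverse complement is GGTACAA, matching at positions 138–144.
Each forward site pairs with the reverse site to give a product ending at position 144: sizes 97, 29 bp.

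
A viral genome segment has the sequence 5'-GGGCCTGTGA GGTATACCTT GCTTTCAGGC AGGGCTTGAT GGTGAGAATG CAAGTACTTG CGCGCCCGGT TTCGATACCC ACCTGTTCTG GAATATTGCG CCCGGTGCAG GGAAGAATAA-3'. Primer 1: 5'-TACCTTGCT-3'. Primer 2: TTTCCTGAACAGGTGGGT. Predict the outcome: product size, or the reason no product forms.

No product — primer 2 has no binding site in the template.

Primer 2 (TTTCCTGAACAGGTGGGT) does not match the top strand, and its reverse complement ACCCACCTGTTCAGGAAA does not match either.
With no annealing site for primer 2, no amplification occurs.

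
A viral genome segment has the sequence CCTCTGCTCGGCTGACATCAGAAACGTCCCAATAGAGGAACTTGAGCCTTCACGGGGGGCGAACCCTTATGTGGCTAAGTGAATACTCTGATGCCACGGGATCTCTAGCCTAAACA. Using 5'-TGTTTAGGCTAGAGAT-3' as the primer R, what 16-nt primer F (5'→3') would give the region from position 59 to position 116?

The reverse primer's reverse complement ATCTCTAGCCTAAACA matches the template at positions 101–116; the product starts at position 59.
The forward primer is identical to the top strand over positions 59–74: GCGAACCCTTATGTGG.

5'-GCGAACCCTTATGTGG-3'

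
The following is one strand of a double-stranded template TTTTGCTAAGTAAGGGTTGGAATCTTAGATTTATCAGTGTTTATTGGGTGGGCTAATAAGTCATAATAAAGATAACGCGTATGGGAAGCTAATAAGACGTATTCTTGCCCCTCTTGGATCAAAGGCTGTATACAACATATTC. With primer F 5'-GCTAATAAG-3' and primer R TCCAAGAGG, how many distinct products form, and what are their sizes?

The forward primer GCTAATAAG matches the top strand at positions 52–60, 88–96.
The reverse primer's reverse complement is CCTCTTGGA, matching at positions 110–118.
Each forward site pairs with the reverse site to give a product ending at position 118: sizes 67, 31 bp.

Two products: 67 bp, 31 bp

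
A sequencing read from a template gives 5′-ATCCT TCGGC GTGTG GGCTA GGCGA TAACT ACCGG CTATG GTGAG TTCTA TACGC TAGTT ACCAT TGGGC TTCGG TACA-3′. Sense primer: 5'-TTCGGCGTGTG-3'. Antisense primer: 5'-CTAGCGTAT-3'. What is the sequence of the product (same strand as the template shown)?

5'-TTCGGCGTGTGGGCTAGGCGATAACTACCGGCTATGGTGAGTTCTATACGCTAG-3'

Scanning the template, TTCGGCGTGTG occurs at positions 5–15; this primer anneals to the bottom strand there with its 3' end pointing downstream.
Reverse complement of the reverse primer: ATACGCTAG. This occurs on the top strand at positions 50–58.
The product is the template from position 5 through 58 (54 bp).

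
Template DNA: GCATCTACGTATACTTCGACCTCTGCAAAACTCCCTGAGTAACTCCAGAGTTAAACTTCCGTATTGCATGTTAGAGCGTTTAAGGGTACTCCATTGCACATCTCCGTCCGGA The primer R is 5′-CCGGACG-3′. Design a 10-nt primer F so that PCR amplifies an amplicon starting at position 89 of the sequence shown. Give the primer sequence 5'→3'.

5'-CTCCATTGCA-3'

The reverse primer's reverse complement CGTCCGG matches the template at positions 105–111; the product starts at position 89.
The forward primer is identical to the top strand over positions 89–98: CTCCATTGCA.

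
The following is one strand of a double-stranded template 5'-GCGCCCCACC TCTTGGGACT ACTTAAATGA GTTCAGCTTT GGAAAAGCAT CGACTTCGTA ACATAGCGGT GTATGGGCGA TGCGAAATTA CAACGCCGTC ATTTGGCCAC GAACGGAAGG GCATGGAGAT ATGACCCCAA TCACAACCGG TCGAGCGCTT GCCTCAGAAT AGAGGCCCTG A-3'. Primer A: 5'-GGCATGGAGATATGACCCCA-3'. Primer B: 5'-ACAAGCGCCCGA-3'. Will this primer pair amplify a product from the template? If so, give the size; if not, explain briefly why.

Primer B (ACAAGCGCCCGA) does not match the top strand, and its reverse complement TCGGGCGCTTGT does not match either.
With no annealing site for primer B, no amplification occurs.

No product — primer B has no binding site in the template.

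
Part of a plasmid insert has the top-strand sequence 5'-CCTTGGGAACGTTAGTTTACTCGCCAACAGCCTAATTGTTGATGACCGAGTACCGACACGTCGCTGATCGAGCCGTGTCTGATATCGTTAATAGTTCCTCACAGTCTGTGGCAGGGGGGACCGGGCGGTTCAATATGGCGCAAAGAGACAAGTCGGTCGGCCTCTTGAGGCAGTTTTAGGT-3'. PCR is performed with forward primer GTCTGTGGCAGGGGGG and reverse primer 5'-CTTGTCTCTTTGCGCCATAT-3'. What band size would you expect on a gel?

49 bp

Scanning the template, GTCTGTGGCAGGGGGG occurs at positions 104–119; this primer anneals to the bottom strand there with its 3' end pointing downstream.
Reverse complement of the reverse primer: ATATGGCGCAAAGAGACAAG. This occurs on the top strand at positions 133–152.
Product length = (reverse-primer end) − (forward-primer start) + 1 = 152 − 104 + 1 = 49 bp.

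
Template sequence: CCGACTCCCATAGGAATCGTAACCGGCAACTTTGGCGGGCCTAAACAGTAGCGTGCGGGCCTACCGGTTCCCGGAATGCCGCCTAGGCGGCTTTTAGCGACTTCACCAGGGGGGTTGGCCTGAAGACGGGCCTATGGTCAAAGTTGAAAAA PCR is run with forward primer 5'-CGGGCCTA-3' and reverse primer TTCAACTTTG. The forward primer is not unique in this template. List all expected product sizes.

113 bp, 93 bp, 22 bp

The forward primer CGGGCCTA matches the top strand at positions 36–43, 56–63, 127–134.
The reverse primer's reverse complement is CAAAGTTGAA, matching at positions 139–148.
Each forward site pairs with the reverse site to give a product ending at position 148: sizes 113, 93, 22 bp.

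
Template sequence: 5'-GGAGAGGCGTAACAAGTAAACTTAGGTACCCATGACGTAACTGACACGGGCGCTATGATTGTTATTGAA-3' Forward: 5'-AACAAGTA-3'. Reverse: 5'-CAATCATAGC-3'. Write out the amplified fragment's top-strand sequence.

Scanning the template, AACAAGTA occurs at positions 11–18; this primer anneals to the bottom strand there with its 3' end pointing downstream.
The reverse primer's reverse complement is GCTATGATTG, which matches the template at positions 52–61.
The product is the template from position 11 through 61 (51 bp).

5'-AACAAGTAAACTTAGGTACCCATGACGTAACTGACACGGGCGCTATGATTG-3'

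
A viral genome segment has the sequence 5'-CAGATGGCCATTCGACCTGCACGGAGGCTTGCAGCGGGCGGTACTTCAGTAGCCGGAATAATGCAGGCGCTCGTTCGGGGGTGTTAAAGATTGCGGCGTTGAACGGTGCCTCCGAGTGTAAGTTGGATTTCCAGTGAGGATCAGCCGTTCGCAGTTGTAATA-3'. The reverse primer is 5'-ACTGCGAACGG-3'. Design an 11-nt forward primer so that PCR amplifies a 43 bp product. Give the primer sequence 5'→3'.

5'-CGAGTGTAAGT-3'

The reverse primer's reverse complement CCGTTCGCAGT matches the template at positions 145–155, so the product ends at position 155.
A 43 bp product then starts at position 155 − 43 + 1 = 113.
The forward primer is identical to the top strand there: CGAGTGTAAGT.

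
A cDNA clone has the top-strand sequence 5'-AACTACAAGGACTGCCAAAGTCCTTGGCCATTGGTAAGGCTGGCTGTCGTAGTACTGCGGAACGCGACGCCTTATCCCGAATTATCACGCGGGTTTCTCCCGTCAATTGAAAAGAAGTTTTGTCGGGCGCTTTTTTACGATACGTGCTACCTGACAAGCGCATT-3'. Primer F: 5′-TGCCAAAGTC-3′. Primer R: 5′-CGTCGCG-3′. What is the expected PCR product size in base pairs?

57 bp

Forward primer TGCCAAAGTC is found on the top strand at positions 13–22.
The reverse primer's reverse complement is CGCGACG, which matches the template at positions 63–69.
The product runs from position 13 to position 69, so its length is 69 − 13 + 1 = 57 bp.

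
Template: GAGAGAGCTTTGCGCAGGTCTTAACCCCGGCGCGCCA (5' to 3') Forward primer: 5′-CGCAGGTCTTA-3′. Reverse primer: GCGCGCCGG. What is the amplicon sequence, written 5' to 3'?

5'-CGCAGGTCTTAACCCCGGCGCGC-3'

Forward primer CGCAGGTCTTA is found on the top strand at positions 13–23.
The reverse primer's reverse complement is CCGGCGCGC, which matches the template at positions 27–35.
The product is the template from position 13 through 35 (23 bp).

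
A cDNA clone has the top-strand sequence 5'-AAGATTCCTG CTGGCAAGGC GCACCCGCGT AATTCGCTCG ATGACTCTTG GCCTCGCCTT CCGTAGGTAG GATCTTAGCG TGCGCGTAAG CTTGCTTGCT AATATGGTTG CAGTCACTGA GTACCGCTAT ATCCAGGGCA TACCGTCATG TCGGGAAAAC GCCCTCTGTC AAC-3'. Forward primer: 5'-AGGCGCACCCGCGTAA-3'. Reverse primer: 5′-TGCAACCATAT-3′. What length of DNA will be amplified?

Forward primer AGGCGCACCCGCGTAA is found on the top strand at positions 17–32.
The reverse primer's reverse complement is ATATGGTTGCA, which matches the template at positions 102–112.
The product runs from position 17 to position 112, so its length is 112 − 17 + 1 = 96 bp.

96 bp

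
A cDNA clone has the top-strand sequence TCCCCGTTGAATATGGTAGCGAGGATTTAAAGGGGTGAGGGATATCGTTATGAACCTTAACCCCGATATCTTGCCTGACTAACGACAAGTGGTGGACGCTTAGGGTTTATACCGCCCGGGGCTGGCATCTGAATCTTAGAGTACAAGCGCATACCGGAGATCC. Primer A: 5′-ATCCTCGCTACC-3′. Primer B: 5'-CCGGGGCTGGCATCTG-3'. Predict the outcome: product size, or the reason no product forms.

No product — the primers' 3' ends point away from each other.

Primer A (ATCCTCGCTACC) has reverse complement GGTAGCGAGGAT, which matches the top strand at positions 15–26; primer A anneals to the top strand there with its 3' end pointing upstream toward position 15.
Primer B (CCGGGGCTGGCATCTG) matches the top strand directly at positions 116–131; it anneals to the bottom strand with its 3' end pointing downstream toward position 131.
The 3' ends diverge (primer A extends toward position 1, primer B toward position 163), so the primers never converge on a shared product.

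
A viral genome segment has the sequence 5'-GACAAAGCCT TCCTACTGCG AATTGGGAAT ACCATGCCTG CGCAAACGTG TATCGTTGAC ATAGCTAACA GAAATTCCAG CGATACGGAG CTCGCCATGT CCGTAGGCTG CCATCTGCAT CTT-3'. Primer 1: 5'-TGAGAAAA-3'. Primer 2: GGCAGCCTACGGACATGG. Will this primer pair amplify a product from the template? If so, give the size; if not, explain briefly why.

No product — primer 1 has no binding site in the template.

Primer 1 (TGAGAAAA) does not match the top strand, and its reverse complement TTTTCTCA does not match either.
With no annealing site for primer 1, no amplification occurs.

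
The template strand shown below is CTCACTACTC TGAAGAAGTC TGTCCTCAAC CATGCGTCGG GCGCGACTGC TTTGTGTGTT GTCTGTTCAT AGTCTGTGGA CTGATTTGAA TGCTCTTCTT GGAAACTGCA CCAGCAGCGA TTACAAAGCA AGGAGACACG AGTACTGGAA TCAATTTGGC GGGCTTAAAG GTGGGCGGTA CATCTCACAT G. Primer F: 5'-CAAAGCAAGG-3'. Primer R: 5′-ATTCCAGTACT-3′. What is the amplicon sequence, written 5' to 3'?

Scanning the template, CAAAGCAAGG occurs at positions 124–133; this primer anneals to the bottom strand there with its 3' end pointing downstream.
Taking the reverse complement of ATTCCAGTACT gives AGTACTGGAAT, found at positions 141–151 on the template; the primer anneals here to the top strand with its 3' end pointing upstream.
The product is the template from position 124 through 151 (28 bp).

5'-CAAAGCAAGGAGACACGAGTACTGGAAT-3'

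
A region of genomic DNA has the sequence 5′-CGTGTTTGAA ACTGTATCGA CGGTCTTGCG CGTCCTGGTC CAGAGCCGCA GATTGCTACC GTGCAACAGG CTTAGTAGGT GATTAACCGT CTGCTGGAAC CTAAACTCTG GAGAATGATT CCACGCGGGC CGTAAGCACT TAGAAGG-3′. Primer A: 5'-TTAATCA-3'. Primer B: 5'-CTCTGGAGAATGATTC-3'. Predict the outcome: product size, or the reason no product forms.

Primer A (TTAATCA) has reverse complement TGATTAA, which matches the top strand at positions 80–86; primer A anneals to the top strand there with its 3' end pointing upstream toward position 80.
Primer B (CTCTGGAGAATGATTC) matches the top strand directly at positions 106–121; it anneals to the bottom strand with its 3' end pointing downstream toward position 121.
The 3' ends diverge (primer A extends toward position 1, primer B toward position 147), so the primers never converge on a shared product.

No product — the primers' 3' ends point away from each other.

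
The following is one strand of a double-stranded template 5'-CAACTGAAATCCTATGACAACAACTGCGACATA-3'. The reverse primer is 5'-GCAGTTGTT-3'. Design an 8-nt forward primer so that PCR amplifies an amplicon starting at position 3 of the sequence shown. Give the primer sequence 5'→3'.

5'-ACTGAAAT-3'

The reverse primer's reverse complement AACAACTGC matches the template at positions 19–27; the product starts at position 3.
The forward primer is identical to the top strand over positions 3–10: ACTGAAAT.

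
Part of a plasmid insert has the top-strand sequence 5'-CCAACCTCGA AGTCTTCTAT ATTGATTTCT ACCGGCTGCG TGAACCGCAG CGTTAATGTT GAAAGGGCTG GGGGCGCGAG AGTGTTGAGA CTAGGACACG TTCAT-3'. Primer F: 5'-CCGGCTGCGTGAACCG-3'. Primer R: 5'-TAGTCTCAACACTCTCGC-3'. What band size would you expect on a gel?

62 bp

Forward primer CCGGCTGCGTGAACCG is found on the top strand at positions 32–47.
Reverse complement of the reverse primer: GCGAGAGTGTTGAGACTA. This occurs on the top strand at positions 76–93.
Product length = (reverse-primer end) − (forward-primer start) + 1 = 93 − 32 + 1 = 62 bp.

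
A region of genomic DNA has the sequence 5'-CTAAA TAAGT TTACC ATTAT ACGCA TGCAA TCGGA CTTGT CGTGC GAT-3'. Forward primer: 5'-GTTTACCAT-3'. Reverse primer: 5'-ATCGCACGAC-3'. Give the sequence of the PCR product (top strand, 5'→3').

The forward primer matches the template at positions 9–17.
Taking the reverse complement of ATCGCACGAC gives GTCGTGCGAT, found at positions 39–48 on the template; the primer anneals here to the top strand with its 3' end pointing upstream.
The product is the template from position 9 through 48 (40 bp).

5'-GTTTACCATTATACGCATGCAATCGGACTTGTCGTGCGAT-3'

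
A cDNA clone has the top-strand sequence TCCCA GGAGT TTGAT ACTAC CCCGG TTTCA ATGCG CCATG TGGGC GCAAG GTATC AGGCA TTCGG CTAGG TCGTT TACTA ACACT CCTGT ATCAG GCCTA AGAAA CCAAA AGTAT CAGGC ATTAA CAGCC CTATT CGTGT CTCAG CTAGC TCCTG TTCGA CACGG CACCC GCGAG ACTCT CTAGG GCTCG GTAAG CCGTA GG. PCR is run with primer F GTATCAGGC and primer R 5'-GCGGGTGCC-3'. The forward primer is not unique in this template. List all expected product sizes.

122 bp, 84 bp, 61 bp

The forward primer GTATCAGGC matches the top strand at positions 51–59, 89–97, 112–120.
The reverse primer's reverse complement is GGCACCCGC, matching at positions 164–172.
Each forward site pairs with the reverse site to give a product ending at position 172: sizes 122, 84, 61 bp.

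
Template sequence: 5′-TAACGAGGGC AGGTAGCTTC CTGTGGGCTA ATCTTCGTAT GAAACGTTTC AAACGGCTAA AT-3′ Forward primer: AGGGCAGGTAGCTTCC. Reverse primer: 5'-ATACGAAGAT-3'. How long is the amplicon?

35 bp

The forward primer matches the template at positions 6–21.
Reverse complement of the reverse primer: ATCTTCGTAT. This occurs on the top strand at positions 31–40.
Product length = (reverse-primer end) − (forward-primer start) + 1 = 40 − 6 + 1 = 35 bp.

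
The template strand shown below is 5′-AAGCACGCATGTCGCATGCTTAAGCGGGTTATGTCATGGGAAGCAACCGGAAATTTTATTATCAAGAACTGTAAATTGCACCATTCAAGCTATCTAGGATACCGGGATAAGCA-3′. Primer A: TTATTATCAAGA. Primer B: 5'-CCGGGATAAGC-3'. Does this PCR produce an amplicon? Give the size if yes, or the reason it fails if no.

No product — both primers anneal to the same strand and extend in the same direction.

Primer A (TTATTATCAAGA) matches the top strand at positions 56–67 (3' end points downstream).
Primer B (CCGGGATAAGC) also matches the top strand directly, at positions 102–112 — its reverse complement GCTTATCCCGG is not present.
Both primers anneal to the bottom strand with 3' ends pointing the same way, so neither can prime synthesis back toward the other.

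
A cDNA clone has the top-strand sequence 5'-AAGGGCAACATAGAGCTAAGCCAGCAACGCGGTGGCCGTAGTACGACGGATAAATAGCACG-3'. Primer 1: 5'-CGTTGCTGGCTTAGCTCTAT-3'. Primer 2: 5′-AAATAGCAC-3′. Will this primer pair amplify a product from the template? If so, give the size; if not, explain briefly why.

Primer 1 (CGTTGCTGGCTTAGCTCTAT) has reverse complement ATAGAGCTAAGCCAGCAACG, which matches the top strand at positions 10–29; primer 1 anneals to the top strand there with its 3' end pointing upstream toward position 10.
Primer 2 (AAATAGCAC) matches the top strand directly at positions 52–60; it anneals to the bottom strand with its 3' end pointing downstream toward position 60.
The 3' ends diverge (primer 1 extends toward position 1, primer 2 toward position 61), so the primers never converge on a shared product.

No product — the primers' 3' ends point away from each other.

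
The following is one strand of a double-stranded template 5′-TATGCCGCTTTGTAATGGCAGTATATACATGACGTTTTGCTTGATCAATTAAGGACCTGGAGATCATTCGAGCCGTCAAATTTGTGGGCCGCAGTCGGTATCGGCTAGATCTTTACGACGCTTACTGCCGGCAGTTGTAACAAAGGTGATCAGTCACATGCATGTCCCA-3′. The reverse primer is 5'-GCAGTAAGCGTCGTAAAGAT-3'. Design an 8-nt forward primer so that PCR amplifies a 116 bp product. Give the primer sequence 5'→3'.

The reverse primer's reverse complement ATCTTTACGACGCTTACTGC matches the template at positions 109–128, so the product ends at position 128.
A 116 bp product then starts at position 128 − 116 + 1 = 13.
The forward primer is identical to the top strand there: TAATGGCA.

5'-TAATGGCA-3'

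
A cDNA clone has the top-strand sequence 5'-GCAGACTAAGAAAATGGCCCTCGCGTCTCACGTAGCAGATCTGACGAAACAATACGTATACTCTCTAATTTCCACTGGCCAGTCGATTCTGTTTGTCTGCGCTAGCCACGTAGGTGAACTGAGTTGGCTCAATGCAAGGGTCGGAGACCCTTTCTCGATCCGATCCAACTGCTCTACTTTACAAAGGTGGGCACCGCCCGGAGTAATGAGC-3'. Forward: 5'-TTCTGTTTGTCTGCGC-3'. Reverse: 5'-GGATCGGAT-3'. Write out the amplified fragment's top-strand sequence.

Forward primer TTCTGTTTGTCTGCGC is found on the top strand at positions 87–102.
Taking the reverse complement of GGATCGGAT gives ATCCGATCC, found at positions 158–166 on the template; the primer anneals here to the top strand with its 3' end pointing upstream.
The product is the template from position 87 through 166 (80 bp).

5'-TTCTGTTTGTCTGCGCTAGCCACGTAGGTGAACTGAGTTGGCTCAATGCAAGGGTCGGAGACCCTTTCTCGATCCGATCC-3'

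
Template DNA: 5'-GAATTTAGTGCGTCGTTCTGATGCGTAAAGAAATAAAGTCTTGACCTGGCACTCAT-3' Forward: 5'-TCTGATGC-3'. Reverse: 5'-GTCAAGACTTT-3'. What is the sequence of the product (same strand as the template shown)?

5'-TCTGATGCGTAAAGAAATAAAGTCTTGAC-3'

Forward primer TCTGATGC is found on the top strand at positions 17–24.
Taking the reverse complement of GTCAAGACTTT gives AAAGTCTTGAC, found at positions 35–45 on the template; the primer anneals here to the top strand with its 3' end pointing upstream.
The product is the template from position 17 through 45 (29 bp).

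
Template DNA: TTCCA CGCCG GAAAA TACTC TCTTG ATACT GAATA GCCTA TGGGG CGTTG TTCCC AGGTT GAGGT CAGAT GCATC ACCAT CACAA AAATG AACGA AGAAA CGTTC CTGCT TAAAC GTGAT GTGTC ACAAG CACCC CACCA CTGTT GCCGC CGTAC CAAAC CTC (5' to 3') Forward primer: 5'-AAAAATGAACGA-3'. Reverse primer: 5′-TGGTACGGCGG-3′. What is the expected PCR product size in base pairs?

Forward primer AAAAATGAACGA is found on the top strand at positions 84–95.
Taking the reverse complement of TGGTACGGCGG gives CCGCCGTACCA, found at positions 147–157 on the template; the primer anneals here to the top strand with its 3' end pointing upstream.
Product length = (reverse-primer end) − (forward-primer start) + 1 = 157 − 84 + 1 = 74 bp.

74 bp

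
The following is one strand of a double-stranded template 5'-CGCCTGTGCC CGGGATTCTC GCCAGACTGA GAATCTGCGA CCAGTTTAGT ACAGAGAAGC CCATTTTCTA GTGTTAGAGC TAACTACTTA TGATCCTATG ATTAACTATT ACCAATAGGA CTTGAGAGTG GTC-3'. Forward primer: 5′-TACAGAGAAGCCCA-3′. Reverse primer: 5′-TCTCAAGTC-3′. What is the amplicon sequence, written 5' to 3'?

5'-TACAGAGAAGCCCATTTTCTAGTGTTAGAGCTAACTACTTATGATCCTATGATTAACTATTACCAATAGGACTTGAGA-3'

The forward primer matches the template at positions 50–63.
Reverse complement of the reverse primer: GACTTGAGA. This occurs on the top strand at positions 119–127.
The product is the template from position 50 through 127 (78 bp).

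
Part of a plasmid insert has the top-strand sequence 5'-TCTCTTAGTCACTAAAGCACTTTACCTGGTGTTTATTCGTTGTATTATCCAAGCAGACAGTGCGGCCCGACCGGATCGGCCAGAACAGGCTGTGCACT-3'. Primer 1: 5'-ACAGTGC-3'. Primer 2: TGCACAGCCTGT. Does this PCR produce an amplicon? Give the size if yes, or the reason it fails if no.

Primer 1 (ACAGTGC) matches the top strand at positions 57–63; it acts as a forward primer.
Primer 2's reverse complement is ACAGGCTGTGCA, matching the top strand at positions 85–96; it acts as a reverse primer.
The 3' ends face each other across positions 57–96, giving a 40 bp product.

Yes — a 40 bp product.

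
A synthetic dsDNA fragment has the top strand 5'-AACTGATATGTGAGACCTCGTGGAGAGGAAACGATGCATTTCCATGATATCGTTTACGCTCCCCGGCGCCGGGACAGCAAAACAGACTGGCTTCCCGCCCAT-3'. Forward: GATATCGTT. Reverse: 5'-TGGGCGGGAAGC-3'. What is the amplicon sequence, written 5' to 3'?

5'-GATATCGTTTACGCTCCCCGGCGCCGGGACAGCAAAACAGACTGGCTTCCCGCCCA-3'

The forward primer matches the template at positions 46–54.
The reverse primer's reverse complement is GCTTCCCGCCCA, which matches the template at positions 90–101.
The product is the template from position 46 through 101 (56 bp).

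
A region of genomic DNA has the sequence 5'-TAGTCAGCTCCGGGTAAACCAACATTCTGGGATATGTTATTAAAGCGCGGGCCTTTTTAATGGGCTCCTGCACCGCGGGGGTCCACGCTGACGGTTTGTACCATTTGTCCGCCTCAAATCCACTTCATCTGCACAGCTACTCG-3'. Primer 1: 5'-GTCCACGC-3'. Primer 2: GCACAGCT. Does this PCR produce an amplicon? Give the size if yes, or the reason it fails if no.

No product — both primers anneal to the same strand and extend in the same direction.

Primer 1 (GTCCACGC) matches the top strand at positions 81–88 (3' end points downstream).
Primer 2 (GCACAGCT) also matches the top strand directly, at positions 131–138 — its reverse complement AGCTGTGC is not present.
Both primers anneal to the bottom strand with 3' ends pointing the same way, so neither can prime synthesis back toward the other.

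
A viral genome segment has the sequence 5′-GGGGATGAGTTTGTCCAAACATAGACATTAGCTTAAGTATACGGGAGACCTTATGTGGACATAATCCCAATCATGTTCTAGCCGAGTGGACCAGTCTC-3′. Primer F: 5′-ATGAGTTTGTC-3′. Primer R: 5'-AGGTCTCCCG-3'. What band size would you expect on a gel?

Forward primer ATGAGTTTGTC is found on the top strand at positions 5–15.
Taking the reverse complement of AGGTCTCCCG gives CGGGAGACCT, found at positions 42–51 on the template; the primer anneals here to the top strand with its 3' end pointing upstream.
The product runs from position 5 to position 51, so its length is 51 − 5 + 1 = 47 bp.

47 bp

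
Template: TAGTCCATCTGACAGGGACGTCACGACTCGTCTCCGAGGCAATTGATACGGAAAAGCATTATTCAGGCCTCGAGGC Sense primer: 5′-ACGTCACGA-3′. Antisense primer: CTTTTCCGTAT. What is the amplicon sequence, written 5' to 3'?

Forward primer ACGTCACGA is found on the top strand at positions 18–26.
The reverse primer's reverse complement is ATACGGAAAAG, which matches the template at positions 46–56.
The product is the template from position 18 through 56 (39 bp).

5'-ACGTCACGACTCGTCTCCGAGGCAATTGATACGGAAAAG-3'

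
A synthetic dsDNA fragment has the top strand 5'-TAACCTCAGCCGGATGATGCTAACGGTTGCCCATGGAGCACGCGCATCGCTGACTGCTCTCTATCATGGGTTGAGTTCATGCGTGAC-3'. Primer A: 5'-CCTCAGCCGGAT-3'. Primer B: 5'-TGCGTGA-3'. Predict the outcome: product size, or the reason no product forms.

No product — both primers anneal to the same strand and extend in the same direction.

Primer A (CCTCAGCCGGAT) matches the top strand at positions 4–15 (3' end points downstream).
Primer B (TGCGTGA) also matches the top strand directly, at positions 80–86 — its reverse complement TCACGCA is not present.
Both primers anneal to the bottom strand with 3' ends pointing the same way, so neither can prime synthesis back toward the other.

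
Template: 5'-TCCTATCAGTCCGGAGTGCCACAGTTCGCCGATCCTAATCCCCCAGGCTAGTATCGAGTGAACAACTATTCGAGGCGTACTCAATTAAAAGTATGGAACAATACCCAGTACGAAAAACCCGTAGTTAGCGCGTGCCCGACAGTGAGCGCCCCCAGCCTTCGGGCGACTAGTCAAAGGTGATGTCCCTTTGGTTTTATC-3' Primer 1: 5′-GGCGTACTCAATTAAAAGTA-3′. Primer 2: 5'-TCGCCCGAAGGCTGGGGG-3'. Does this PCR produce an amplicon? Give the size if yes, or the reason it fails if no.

Primer 1 (GGCGTACTCAATTAAAAGTA) matches the top strand at positions 74–93; it acts as a forward primer.
Primer 2's reverse complement is CCCCCAGCCTTCGGGCGA, matching the top strand at positions 149–166; it acts as a reverse primer.
The 3' ends face each other across positions 74–166, giving a 93 bp product.

Yes — a 93 bp product.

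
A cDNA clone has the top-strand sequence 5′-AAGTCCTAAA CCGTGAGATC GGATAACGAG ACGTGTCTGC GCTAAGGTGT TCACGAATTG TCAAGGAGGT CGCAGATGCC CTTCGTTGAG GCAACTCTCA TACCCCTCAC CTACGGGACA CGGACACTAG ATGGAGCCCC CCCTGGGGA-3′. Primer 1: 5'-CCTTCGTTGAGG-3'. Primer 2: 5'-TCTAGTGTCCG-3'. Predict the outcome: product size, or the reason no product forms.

Primer 1 (CCTTCGTTGAGG) matches the top strand at positions 80–91; it acts as a forward primer.
Primer 2's reverse complement is CGGACACTAGA, matching the top strand at positions 121–131; it acts as a reverse primer.
The 3' ends face each other across positions 80–131, giving a 52 bp product.

Yes — a 52 bp product.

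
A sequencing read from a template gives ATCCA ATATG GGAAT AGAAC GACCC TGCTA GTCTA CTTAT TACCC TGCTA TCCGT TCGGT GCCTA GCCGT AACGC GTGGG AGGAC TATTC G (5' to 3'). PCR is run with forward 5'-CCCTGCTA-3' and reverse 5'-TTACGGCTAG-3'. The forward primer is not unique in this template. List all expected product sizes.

50 bp, 30 bp

The forward primer CCCTGCTA matches the top strand at positions 23–30, 43–50.
The reverse primer's reverse complement is CTAGCCGTAA, matching at positions 63–72.
Each forward site pairs with the reverse site to give a product ending at position 72: sizes 50, 30 bp.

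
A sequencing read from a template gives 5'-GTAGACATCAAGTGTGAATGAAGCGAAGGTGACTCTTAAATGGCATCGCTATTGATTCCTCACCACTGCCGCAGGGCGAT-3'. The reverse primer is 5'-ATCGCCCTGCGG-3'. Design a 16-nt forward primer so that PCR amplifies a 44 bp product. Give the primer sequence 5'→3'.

The reverse primer's reverse complement CCGCAGGGCGAT matches the template at positions 69–80, so the product ends at position 80.
A 44 bp product then starts at position 80 − 44 + 1 = 37.
The forward primer is identical to the top strand there: TAAATGGCATCGCTAT.

5'-TAAATGGCATCGCTAT-3'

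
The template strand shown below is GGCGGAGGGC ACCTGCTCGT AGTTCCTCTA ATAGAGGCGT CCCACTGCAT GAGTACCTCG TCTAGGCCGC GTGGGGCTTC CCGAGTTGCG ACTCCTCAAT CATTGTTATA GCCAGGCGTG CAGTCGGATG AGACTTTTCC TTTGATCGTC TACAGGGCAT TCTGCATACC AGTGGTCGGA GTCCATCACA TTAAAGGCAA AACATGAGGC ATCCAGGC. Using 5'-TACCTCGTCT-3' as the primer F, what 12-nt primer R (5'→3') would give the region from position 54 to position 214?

5'-GGATGCCTCATG-3'

The product's 3' end on the top strand is position 214.
The reverse primer anneals to the top strand over positions 203–214, i.e. to CATGAGGCATCC.
Its sequence written 5'→3' is the reverse complement: GGATGCCTCATG.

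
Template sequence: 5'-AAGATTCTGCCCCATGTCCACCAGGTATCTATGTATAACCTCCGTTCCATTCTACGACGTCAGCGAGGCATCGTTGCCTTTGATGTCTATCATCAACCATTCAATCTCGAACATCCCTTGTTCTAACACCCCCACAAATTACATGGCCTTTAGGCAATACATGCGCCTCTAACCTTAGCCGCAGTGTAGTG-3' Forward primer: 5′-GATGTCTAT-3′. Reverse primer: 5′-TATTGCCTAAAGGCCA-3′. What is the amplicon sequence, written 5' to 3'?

Forward primer GATGTCTAT is found on the top strand at positions 82–90.
Taking the reverse complement of TATTGCCTAAAGGCCA gives TGGCCTTTAGGCAATA, found at positions 144–159 on the template; the primer anneals here to the top strand with its 3' end pointing upstream.
The product is the template from position 82 through 159 (78 bp).

5'-GATGTCTATCATCAACCATTCAATCTCGAACATCCCTTGTTCTAACACCCCCACAAATTACATGGCCTTTAGGCAATA-3'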